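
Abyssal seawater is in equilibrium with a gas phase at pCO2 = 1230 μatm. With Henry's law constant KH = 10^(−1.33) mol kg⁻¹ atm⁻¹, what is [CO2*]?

[CO2*] = 57.5 μmol/kg

KH = 10^(−1.33) = 4.677×10^-2 mol kg⁻¹ atm⁻¹
[CO2*] = KH · pCO2 = 4.677×10^-2 × 1230×10^-6 atm = 5.75×10^-5 mol/kg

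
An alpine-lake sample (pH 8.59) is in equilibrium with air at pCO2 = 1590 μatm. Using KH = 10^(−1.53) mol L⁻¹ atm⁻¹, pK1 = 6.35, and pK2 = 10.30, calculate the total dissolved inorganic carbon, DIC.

DIC = 8.36 mmol/L

[CO2*] = KH · pCO2 = 10^(−1.53) × 1590×10^-6 = 4.692×10^-5 mol/L
α₀ = 1/(1 + K1/[H⁺] + K1K2/[H⁺]²) = 1/(1 + 10^+2.24 + 10^+0.53) = 0.005613
DIC = [CO2*]/α₀ = 4.692×10^-5 / 0.005613 = 8.36 mmol/L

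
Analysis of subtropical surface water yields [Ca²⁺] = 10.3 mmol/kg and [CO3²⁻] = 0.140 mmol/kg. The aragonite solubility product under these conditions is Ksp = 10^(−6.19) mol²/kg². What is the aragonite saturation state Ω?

Ksp = 10^(−6.19) = 6.457×10^-7
Ω = [Ca²⁺][CO3²⁻]/Ksp = (10.3×10^-3)(0.140×10^-3) / 6.457×10^-7 = 2.23

Ω = 2.23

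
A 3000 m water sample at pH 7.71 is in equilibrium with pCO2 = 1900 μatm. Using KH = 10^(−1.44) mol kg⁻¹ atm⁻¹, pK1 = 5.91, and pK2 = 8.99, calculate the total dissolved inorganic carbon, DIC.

DIC = 4.65 mmol/kg

[CO2*] = KH · pCO2 = 10^(−1.44) × 1900×10^-6 = 6.898×10^-5 mol/kg
α₀ = 1/(1 + K1/[H⁺] + K1K2/[H⁺]²) = 1/(1 + 10^+1.80 + 10^+0.52) = 0.01484
DIC = [CO2*]/α₀ = 6.898×10^-5 / 0.01484 = 4.65 mmol/kg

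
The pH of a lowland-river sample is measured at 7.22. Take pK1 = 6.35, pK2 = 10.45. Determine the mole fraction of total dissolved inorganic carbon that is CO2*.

α₀ = 0.119

α₀ = 1 / (1 + K1/[H⁺] + K1K2/[H⁺]²) = 1 / (1 + 10^+0.87 + 10^-2.36)
   = 1 / (1 + 7.4131 + 0.0043652) = 1/8.4175 = 0.1188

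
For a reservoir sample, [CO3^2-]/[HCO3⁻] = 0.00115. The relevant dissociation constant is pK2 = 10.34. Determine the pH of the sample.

pH = 7.40

From K2 = [H⁺][CO3^2-]/[HCO3⁻]:  pH = pK2 + log₁₀([CO3^2-]/[HCO3⁻])
log₁₀(0.00115) = -2.939
pH = 10.34 + (-2.939) = 7.40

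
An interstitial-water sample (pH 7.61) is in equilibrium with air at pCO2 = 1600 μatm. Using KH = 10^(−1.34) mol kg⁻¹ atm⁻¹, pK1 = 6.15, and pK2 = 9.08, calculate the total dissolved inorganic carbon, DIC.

[CO2*] = KH · pCO2 = 10^(−1.34) × 1600×10^-6 = 7.313×10^-5 mol/kg
α₀ = 1/(1 + K1/[H⁺] + K1K2/[H⁺]²) = 1/(1 + 10^+1.46 + 10^-0.01) = 0.03245
DIC = [CO2*]/α₀ = 7.313×10^-5 / 0.03245 = 2.25 mmol/kg

DIC = 2.25 mmol/kg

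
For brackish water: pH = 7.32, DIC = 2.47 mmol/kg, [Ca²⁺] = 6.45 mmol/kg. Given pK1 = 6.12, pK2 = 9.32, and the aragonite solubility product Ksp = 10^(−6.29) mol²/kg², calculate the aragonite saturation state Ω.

Ω = 0.289

α₂ = 1 / (1 + [H⁺]/K2 + [H⁺]²/(K1K2)) = 1 / (1 + 10^+2.00 + 10^+0.80)
   = 1 / (1 + 100.00 + 6.3096) = 1/107.31 = 0.009319
[CO3²⁻] = α₂ × DIC = 0.009319 × 2.47 = 0.02302 mmol/kg
Ksp = 10^(−6.29) = 5.129×10^-7
Ω = [Ca²⁺][CO3²⁻]/Ksp = (6.45×10^-3)(2.302×10^-5) / 5.129×10^-7 = 0.289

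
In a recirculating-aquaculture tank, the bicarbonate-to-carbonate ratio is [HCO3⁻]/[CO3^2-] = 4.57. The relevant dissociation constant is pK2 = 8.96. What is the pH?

pH = 8.30

From K2 = [H⁺][CO3^2-]/[HCO3⁻]:  pH = pK2 − log₁₀([HCO3⁻]/[CO3^2-])
log₁₀(4.57) = +0.660
pH = 8.96 − (+0.660) = 8.30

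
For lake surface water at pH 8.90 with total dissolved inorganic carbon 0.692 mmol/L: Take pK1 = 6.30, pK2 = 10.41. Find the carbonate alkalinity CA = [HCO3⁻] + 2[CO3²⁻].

CA = 0.711 mmol/L

CA = [HCO3⁻] + 2[CO3²⁻] = (α₁ + 2α₂)·DIC
At pH 8.90: [H⁺]/K1 = 10^-2.60 = 0.0025119, K2/[H⁺] = 10^-1.51 = 0.030903
α₁ = 1/(1 + 0.0025119 + 0.030903) = 1/1.0334 = 0.9677; α₂ = α₁·K2/[H⁺] = 0.02990
α₁ + 2α₂ = 1.0275
CA = 1.0275 × 0.692 = 0.711 mmol/L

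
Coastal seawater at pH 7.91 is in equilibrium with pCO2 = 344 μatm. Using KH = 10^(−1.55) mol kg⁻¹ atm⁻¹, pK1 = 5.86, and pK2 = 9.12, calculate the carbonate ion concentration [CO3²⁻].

[CO2*] = KH · pCO2 = 10^(−1.55) × 344×10^-6 = 9.695×10^-6 mol/kg
α₀ = 1/(1 + K1/[H⁺] + K1K2/[H⁺]²) = 1/(1 + 10^+2.05 + 10^+0.84) = 0.008325
DIC = [CO2*]/α₀ = 9.695×10^-6 / 0.008325 = 1.165 mmol/kg
[CO3²⁻] = α₂·DIC; α₂ = 0.05759, so [CO3²⁻] = 0.05759 × 1.165 = 0.0671 mmol/kg

[CO3²⁻] = 0.0671 mmol/kg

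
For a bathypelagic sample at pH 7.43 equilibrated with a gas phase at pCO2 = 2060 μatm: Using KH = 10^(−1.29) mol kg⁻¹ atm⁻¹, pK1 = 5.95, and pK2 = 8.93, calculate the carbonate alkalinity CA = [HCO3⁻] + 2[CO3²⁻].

CA = 3.39 mmol/kg

[CO2*] = KH · pCO2 = 10^(−1.29) × 2060×10^-6 = 1.056×10^-4 mol/kg
α₀ = 1/(1 + K1/[H⁺] + K1K2/[H⁺]²) = 1/(1 + 10^+1.48 + 10^-0.02) = 0.03110
DIC = [CO2*]/α₀ = 1.056×10^-4 / 0.03110 = 3.397 mmol/kg
CA = (α₁ + 2α₂)·DIC = (0.9392 + 2×0.02970) × 3.397 = 3.39 mmol/kg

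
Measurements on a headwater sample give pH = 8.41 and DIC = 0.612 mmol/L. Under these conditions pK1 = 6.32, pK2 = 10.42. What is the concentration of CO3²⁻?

[CO3²⁻] = 5.88 μmol/L

α₂ = 1 / (1 + [H⁺]/K2 + [H⁺]²/(K1K2)) = 1 / (1 + 10^+2.01 + 10^-0.08)
   = 1 / (1 + 102.33 + 0.83176) = 1/104.16 = 0.009601
[CO3²⁻] = α₂ × DIC = 0.009601 × 0.612 = 0.00588 mmol/L = 5.88 μmol/L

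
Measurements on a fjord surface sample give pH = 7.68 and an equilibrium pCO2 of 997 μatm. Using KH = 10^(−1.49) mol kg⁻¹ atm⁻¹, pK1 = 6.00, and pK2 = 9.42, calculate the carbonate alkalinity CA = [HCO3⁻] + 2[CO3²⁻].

[CO2*] = KH · pCO2 = 10^(−1.49) × 997×10^-6 = 3.226×10^-5 mol/kg
α₀ = 1/(1 + K1/[H⁺] + K1K2/[H⁺]²) = 1/(1 + 10^+1.68 + 10^-0.06) = 0.02011
DIC = [CO2*]/α₀ = 3.226×10^-5 / 0.02011 = 1.605 mmol/kg
CA = (α₁ + 2α₂)·DIC = (0.9624 + 2×0.01751) × 1.605 = 1.60 mmol/kg

CA = 1.60 mmol/kg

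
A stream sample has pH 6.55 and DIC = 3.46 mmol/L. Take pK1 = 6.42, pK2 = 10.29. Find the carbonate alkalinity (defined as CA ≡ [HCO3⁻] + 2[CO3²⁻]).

CA = [HCO3⁻] + 2[CO3²⁻] = (α₁ + 2α₂)·DIC
At pH 6.55: [H⁺]/K1 = 10^-0.13 = 0.74131, K2/[H⁺] = 10^-3.74 = 0.00018197
α₁ = 1/(1 + 0.74131 + 0.00018197) = 1/1.7415 = 0.5742; α₂ = α₁·K2/[H⁺] = 0.0001045
α₁ + 2α₂ = 0.5744
CA = 0.5744 × 3.46 = 1.99 mmol/L

CA = 1.99 mmol/L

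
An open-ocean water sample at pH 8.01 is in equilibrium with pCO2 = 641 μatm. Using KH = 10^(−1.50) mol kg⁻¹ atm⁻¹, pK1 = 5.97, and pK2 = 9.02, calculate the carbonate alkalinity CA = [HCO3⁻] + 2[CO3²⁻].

CA = 2.66 mmol/kg

[CO2*] = KH · pCO2 = 10^(−1.50) × 641×10^-6 = 2.027×10^-5 mol/kg
α₀ = 1/(1 + K1/[H⁺] + K1K2/[H⁺]²) = 1/(1 + 10^+2.04 + 10^+1.03) = 0.008240
DIC = [CO2*]/α₀ = 2.027×10^-5 / 0.008240 = 2.460 mmol/kg
CA = (α₁ + 2α₂)·DIC = (0.9035 + 2×0.08829) × 2.460 = 2.66 mmol/kg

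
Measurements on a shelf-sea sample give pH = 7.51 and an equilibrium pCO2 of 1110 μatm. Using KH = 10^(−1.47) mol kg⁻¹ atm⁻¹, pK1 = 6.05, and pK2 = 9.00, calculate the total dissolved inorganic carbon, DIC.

DIC = 1.16 mmol/kg

[CO2*] = KH · pCO2 = 10^(−1.47) × 1110×10^-6 = 3.761×10^-5 mol/kg
α₀ = 1/(1 + K1/[H⁺] + K1K2/[H⁺]²) = 1/(1 + 10^+1.46 + 10^-0.03) = 0.03250
DIC = [CO2*]/α₀ = 3.761×10^-5 / 0.03250 = 1.16 mmol/kg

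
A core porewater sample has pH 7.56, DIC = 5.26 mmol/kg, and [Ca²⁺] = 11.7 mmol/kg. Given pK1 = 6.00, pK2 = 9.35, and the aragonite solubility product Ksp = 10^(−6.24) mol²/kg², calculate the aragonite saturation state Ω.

α₂ = 1 / (1 + [H⁺]/K2 + [H⁺]²/(K1K2)) = 1 / (1 + 10^+1.79 + 10^+0.23)
   = 1 / (1 + 61.660 + 1.6982) = 1/64.358 = 0.01554
[CO3²⁻] = α₂ × DIC = 0.01554 × 5.26 = 0.08173 mmol/kg
Ksp = 10^(−6.24) = 5.754×10^-7
Ω = [Ca²⁺][CO3²⁻]/Ksp = (11.7×10^-3)(8.173×10^-5) / 5.754×10^-7 = 1.66

Ω = 1.66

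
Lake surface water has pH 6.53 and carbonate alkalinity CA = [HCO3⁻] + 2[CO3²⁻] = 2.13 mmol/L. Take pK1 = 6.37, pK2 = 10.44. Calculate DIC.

DIC = 3.60 mmol/L

CA = [HCO3⁻] + 2[CO3²⁻] = (α₁ + 2α₂)·DIC
At pH 6.53: [H⁺]/K1 = 10^-0.16 = 0.69183, K2/[H⁺] = 10^-3.91 = 0.00012303
α₁ = 1/(1 + 0.69183 + 0.00012303) = 1/1.6920 = 0.5910; α₂ = α₁·K2/[H⁺] = 7.271×10^-5
α₁ + 2α₂ = 0.5912
DIC = CA / (α₁ + 2α₂) = 2.13 / 0.5912 = 3.60 mmol/L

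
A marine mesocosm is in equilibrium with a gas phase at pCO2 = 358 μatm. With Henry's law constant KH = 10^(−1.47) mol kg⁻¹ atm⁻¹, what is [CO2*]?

[CO2*] = 12.1 μmol/kg

KH = 10^(−1.47) = 3.388×10^-2 mol kg⁻¹ atm⁻¹
[CO2*] = KH · pCO2 = 3.388×10^-2 × 358×10^-6 atm = 1.21×10^-5 mol/kg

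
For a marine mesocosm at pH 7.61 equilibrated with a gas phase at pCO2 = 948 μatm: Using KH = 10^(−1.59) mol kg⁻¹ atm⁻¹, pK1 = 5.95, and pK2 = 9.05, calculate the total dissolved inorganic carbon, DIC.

DIC = 1.18 mmol/kg

[CO2*] = KH · pCO2 = 10^(−1.59) × 948×10^-6 = 2.437×10^-5 mol/kg
α₀ = 1/(1 + K1/[H⁺] + K1K2/[H⁺]²) = 1/(1 + 10^+1.66 + 10^+0.22) = 0.02067
DIC = [CO2*]/α₀ = 2.437×10^-5 / 0.02067 = 1.18 mmol/kg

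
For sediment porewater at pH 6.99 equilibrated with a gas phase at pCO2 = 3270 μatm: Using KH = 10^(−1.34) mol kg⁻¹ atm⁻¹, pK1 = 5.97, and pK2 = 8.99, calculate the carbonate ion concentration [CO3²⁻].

[CO3²⁻] = 15.7 μmol/kg

[CO2*] = KH · pCO2 = 10^(−1.34) × 3270×10^-6 = 1.495×10^-4 mol/kg
α₀ = 1/(1 + K1/[H⁺] + K1K2/[H⁺]²) = 1/(1 + 10^+1.02 + 10^-0.98) = 0.08639
DIC = [CO2*]/α₀ = 1.495×10^-4 / 0.08639 = 1.730 mmol/kg
[CO3²⁻] = α₂·DIC; α₂ = 0.009046, so [CO3²⁻] = 0.009046 × 1.730 = 0.0157 mmol/kg = 15.7 μmol/kg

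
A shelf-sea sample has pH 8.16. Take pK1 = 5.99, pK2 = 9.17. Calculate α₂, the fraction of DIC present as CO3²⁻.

α₂ = 1 / (1 + [H⁺]/K2 + [H⁺]²/(K1K2)) = 1 / (1 + 10^+1.01 + 10^-1.16)
   = 1 / (1 + 10.233 + 0.069183) = 1/11.302 = 0.08848

α₂ = 0.0885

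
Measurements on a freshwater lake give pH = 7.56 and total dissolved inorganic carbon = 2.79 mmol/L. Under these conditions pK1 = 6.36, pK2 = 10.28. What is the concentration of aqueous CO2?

α₀ = 1 / (1 + K1/[H⁺] + K1K2/[H⁺]²) = 1 / (1 + 10^+1.20 + 10^-1.52)
   = 1 / (1 + 15.849 + 0.030200) = 1/16.879 = 0.05924
[CO2*] = α₀ × DIC = 0.05924 × 2.79 = 0.165 mmol/L

[CO2*] = 0.165 mmol/L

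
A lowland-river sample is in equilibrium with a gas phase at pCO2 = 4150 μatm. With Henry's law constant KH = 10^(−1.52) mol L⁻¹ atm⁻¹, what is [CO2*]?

KH = 10^(−1.52) = 3.020×10^-2 mol L⁻¹ atm⁻¹
[CO2*] = KH · pCO2 = 3.020×10^-2 × 4150×10^-6 atm = 1.25×10^-4 mol/L

[CO2*] = 125 μmol/L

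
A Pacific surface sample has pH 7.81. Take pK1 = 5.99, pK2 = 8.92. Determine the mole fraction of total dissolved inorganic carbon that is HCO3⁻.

α₁ = 1 / (1 + [H⁺]/K1 + K2/[H⁺]) = 1 / (1 + 10^-1.82 + 10^-1.11)
   = 1 / (1 + 0.015136 + 0.077625) = 1/1.0928 = 0.9151

α₁ = 0.915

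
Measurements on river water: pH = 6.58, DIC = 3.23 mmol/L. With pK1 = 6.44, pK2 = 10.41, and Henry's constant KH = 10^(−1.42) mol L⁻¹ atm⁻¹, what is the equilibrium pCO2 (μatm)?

pCO2 = 3.57×10^4 μatm

α₀ = 1 / (1 + K1/[H⁺] + K1K2/[H⁺]²) = 1 / (1 + 10^+0.14 + 10^-3.69)
   = 1 / (1 + 1.3804 + 0.00020417) = 1/2.3806 = 0.4201
[CO2*] = α₀ × DIC = 0.4201 × 3.23 = 1.357 mmol/L
pCO2 = [CO2*]/KH = 1.357×10^-3 / 3.802×10^-2 = 3.57×10^4 μatm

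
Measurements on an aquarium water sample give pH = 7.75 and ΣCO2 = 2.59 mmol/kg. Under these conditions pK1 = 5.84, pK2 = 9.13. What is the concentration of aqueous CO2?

[CO2*] = 0.0302 mmol/kg

α₀ = 1 / (1 + K1/[H⁺] + K1K2/[H⁺]²) = 1 / (1 + 10^+1.91 + 10^+0.53)
   = 1 / (1 + 81.283 + 3.3884) = 1/85.671 = 0.01167
[CO2*] = α₀ × DIC = 0.01167 × 2.59 = 0.0302 mmol/kg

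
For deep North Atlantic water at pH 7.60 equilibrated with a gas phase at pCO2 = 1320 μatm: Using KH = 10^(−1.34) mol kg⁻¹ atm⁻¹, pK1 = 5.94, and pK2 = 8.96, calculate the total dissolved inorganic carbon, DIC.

DIC = 2.94 mmol/kg

[CO2*] = KH · pCO2 = 10^(−1.34) × 1320×10^-6 = 6.034×10^-5 mol/kg
α₀ = 1/(1 + K1/[H⁺] + K1K2/[H⁺]²) = 1/(1 + 10^+1.66 + 10^+0.30) = 0.02053
DIC = [CO2*]/α₀ = 6.034×10^-5 / 0.02053 = 2.94 mmol/kg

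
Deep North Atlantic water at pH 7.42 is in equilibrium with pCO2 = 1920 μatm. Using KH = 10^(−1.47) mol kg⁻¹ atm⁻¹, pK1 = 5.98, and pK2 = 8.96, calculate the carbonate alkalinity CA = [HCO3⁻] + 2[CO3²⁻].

[CO2*] = KH · pCO2 = 10^(−1.47) × 1920×10^-6 = 6.506×10^-5 mol/kg
α₀ = 1/(1 + K1/[H⁺] + K1K2/[H⁺]²) = 1/(1 + 10^+1.44 + 10^-0.10) = 0.03409
DIC = [CO2*]/α₀ = 6.506×10^-5 / 0.03409 = 1.909 mmol/kg
CA = (α₁ + 2α₂)·DIC = (0.9388 + 2×0.02708) × 1.909 = 1.90 mmol/kg

CA = 1.90 mmol/kg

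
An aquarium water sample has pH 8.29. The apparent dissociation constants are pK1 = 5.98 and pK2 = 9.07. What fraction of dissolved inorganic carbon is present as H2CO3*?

α₀ = 1 / (1 + K1/[H⁺] + K1K2/[H⁺]²) = 1 / (1 + 10^+2.31 + 10^+1.53)
   = 1 / (1 + 204.17 + 33.884) = 1/239.06 = 0.004183

α₀ = 0.00418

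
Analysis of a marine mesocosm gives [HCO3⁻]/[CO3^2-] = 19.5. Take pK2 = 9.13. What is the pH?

pH = 7.84

From K2 = [H⁺][CO3^2-]/[HCO3⁻]:  pH = pK2 − log₁₀([HCO3⁻]/[CO3^2-])
log₁₀(19.5) = +1.290
pH = 9.13 − (+1.290) = 7.84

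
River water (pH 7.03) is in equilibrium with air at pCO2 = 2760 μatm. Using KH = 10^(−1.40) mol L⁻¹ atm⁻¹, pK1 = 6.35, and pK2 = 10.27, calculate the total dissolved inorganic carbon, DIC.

[CO2*] = KH · pCO2 = 10^(−1.40) × 2760×10^-6 = 1.099×10^-4 mol/L
α₀ = 1/(1 + K1/[H⁺] + K1K2/[H⁺]²) = 1/(1 + 10^+0.68 + 10^-2.56) = 0.1727
DIC = [CO2*]/α₀ = 1.099×10^-4 / 0.1727 = 0.636 mmol/L

DIC = 0.636 mmol/L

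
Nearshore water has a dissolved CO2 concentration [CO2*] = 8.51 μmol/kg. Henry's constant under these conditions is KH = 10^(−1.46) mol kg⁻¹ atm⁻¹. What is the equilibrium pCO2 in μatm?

KH = 10^(−1.46) = 3.467×10^-2 mol kg⁻¹ atm⁻¹
pCO2 = [CO2*]/KH = 8.51×10^-6 / 3.467×10^-2 = 2.45×10^-4 atm = 245 μatm

pCO2 = 245 μatm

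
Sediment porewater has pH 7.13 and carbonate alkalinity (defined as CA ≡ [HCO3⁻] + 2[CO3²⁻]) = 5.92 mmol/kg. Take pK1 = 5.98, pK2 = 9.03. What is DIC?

DIC = 6.26 mmol/kg

CA = [HCO3⁻] + 2[CO3²⁻] = (α₁ + 2α₂)·DIC
At pH 7.13: [H⁺]/K1 = 10^-1.15 = 0.070795, K2/[H⁺] = 10^-1.90 = 0.012589
α₁ = 1/(1 + 0.070795 + 0.012589) = 1/1.0834 = 0.9230; α₂ = α₁·K2/[H⁺] = 0.01162
α₁ + 2α₂ = 0.9463
DIC = CA / (α₁ + 2α₂) = 5.92 / 0.9463 = 6.26 mmol/kg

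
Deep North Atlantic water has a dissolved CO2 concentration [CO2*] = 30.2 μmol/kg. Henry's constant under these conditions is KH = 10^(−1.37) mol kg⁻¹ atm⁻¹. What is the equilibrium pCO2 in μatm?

pCO2 = 708 μatm

KH = 10^(−1.37) = 4.266×10^-2 mol kg⁻¹ atm⁻¹
pCO2 = [CO2*]/KH = 30.2×10^-6 / 4.266×10^-2 = 7.08×10^-4 atm = 708 μatm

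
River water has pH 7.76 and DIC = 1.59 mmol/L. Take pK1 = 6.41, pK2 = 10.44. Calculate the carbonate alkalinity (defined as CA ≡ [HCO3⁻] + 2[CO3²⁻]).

CA = 1.53 mmol/L

CA = [HCO3⁻] + 2[CO3²⁻] = (α₁ + 2α₂)·DIC
At pH 7.76: [H⁺]/K1 = 10^-1.35 = 0.044668, K2/[H⁺] = 10^-2.68 = 0.0020893
α₁ = 1/(1 + 0.044668 + 0.0020893) = 1/1.0468 = 0.9553; α₂ = α₁·K2/[H⁺] = 0.001996
α₁ + 2α₂ = 0.9593
CA = 0.9593 × 1.59 = 1.53 mmol/L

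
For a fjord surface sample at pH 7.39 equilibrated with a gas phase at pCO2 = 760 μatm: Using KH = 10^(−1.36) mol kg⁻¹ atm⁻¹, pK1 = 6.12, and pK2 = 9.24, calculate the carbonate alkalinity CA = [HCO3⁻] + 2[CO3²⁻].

[CO2*] = KH · pCO2 = 10^(−1.36) × 760×10^-6 = 3.318×10^-5 mol/kg
α₀ = 1/(1 + K1/[H⁺] + K1K2/[H⁺]²) = 1/(1 + 10^+1.27 + 10^-0.58) = 0.05029
DIC = [CO2*]/α₀ = 3.318×10^-5 / 0.05029 = 0.6597 mmol/kg
CA = (α₁ + 2α₂)·DIC = (0.9365 + 2×0.01323) × 0.6597 = 0.635 mmol/kg

CA = 0.635 mmol/kg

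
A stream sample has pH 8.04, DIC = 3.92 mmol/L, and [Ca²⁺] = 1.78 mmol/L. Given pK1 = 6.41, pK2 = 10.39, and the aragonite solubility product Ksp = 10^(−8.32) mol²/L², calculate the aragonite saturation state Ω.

Ω = 6.34

α₂ = 1 / (1 + [H⁺]/K2 + [H⁺]²/(K1K2)) = 1 / (1 + 10^+2.35 + 10^+0.72)
   = 1 / (1 + 223.87 + 5.2481) = 1/230.12 = 0.004346
[CO3²⁻] = α₂ × DIC = 0.004346 × 3.92 = 0.01703 mmol/L = 17.03 μmol/L
Ksp = 10^(−8.32) = 4.786×10^-9
Ω = [Ca²⁺][CO3²⁻]/Ksp = (1.78×10^-3)(1.703×10^-5) / 4.786×10^-9 = 6.34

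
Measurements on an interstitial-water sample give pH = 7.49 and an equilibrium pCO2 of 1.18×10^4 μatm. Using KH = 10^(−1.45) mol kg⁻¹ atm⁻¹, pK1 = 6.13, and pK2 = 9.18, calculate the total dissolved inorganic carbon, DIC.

[CO2*] = KH · pCO2 = 10^(−1.45) × 1.18×10^4×10^-6 = 4.187×10^-4 mol/kg
α₀ = 1/(1 + K1/[H⁺] + K1K2/[H⁺]²) = 1/(1 + 10^+1.36 + 10^-0.33) = 0.04102
DIC = [CO2*]/α₀ = 4.187×10^-4 / 0.04102 = 10.2 mmol/kg

DIC = 10.2 mmol/kg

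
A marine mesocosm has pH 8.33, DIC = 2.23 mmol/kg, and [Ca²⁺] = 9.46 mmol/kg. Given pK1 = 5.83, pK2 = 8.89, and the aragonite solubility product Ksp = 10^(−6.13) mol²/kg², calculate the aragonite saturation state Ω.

Ω = 6.13

α₂ = 1 / (1 + [H⁺]/K2 + [H⁺]²/(K1K2)) = 1 / (1 + 10^+0.56 + 10^-1.94)
   = 1 / (1 + 3.6308 + 0.011482) = 1/4.6423 = 0.2154
[CO3²⁻] = α₂ × DIC = 0.2154 × 2.23 = 0.4804 mmol/kg
Ksp = 10^(−6.13) = 7.413×10^-7
Ω = [Ca²⁺][CO3²⁻]/Ksp = (9.46×10^-3)(4.804×10^-4) / 7.413×10^-7 = 6.13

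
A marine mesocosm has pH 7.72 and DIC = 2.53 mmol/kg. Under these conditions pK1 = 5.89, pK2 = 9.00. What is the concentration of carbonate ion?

[CO3²⁻] = 0.124 mmol/kg

α₂ = 1 / (1 + [H⁺]/K2 + [H⁺]²/(K1K2)) = 1 / (1 + 10^+1.28 + 10^-0.55)
   = 1 / (1 + 19.055 + 0.28184) = 1/20.336 = 0.04917
[CO3²⁻] = α₂ × DIC = 0.04917 × 2.53 = 0.124 mmol/kg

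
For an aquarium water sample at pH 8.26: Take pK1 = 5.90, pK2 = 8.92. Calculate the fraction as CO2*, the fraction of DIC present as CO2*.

α₀ = 1 / (1 + K1/[H⁺] + K1K2/[H⁺]²) = 1 / (1 + 10^+2.36 + 10^+1.70)
   = 1 / (1 + 229.09 + 50.119) = 1/280.21 = 0.003569

α₀ = 0.00357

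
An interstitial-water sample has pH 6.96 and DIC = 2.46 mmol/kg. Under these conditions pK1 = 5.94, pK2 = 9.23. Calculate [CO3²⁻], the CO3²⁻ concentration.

α₂ = 1 / (1 + [H⁺]/K2 + [H⁺]²/(K1K2)) = 1 / (1 + 10^+2.27 + 10^+1.25)
   = 1 / (1 + 186.21 + 17.783) = 1/204.99 = 0.004878
[CO3²⁻] = α₂ × DIC = 0.004878 × 2.46 = 0.0120 mmol/kg = 12.0 μmol/kg

[CO3²⁻] = 12.0 μmol/kg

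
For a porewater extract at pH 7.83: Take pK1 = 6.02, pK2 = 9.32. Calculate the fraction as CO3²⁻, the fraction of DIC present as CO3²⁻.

α₂ = 0.0309

α₂ = 1 / (1 + [H⁺]/K2 + [H⁺]²/(K1K2)) = 1 / (1 + 10^+1.49 + 10^-0.32)
   = 1 / (1 + 30.903 + 0.47863) = 1/32.382 = 0.03088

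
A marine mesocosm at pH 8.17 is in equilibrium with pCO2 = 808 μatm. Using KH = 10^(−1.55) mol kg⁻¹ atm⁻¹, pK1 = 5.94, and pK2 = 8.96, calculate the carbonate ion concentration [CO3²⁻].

[CO2*] = KH · pCO2 = 10^(−1.55) × 808×10^-6 = 2.277×10^-5 mol/kg
α₀ = 1/(1 + K1/[H⁺] + K1K2/[H⁺]²) = 1/(1 + 10^+2.23 + 10^+1.44) = 0.005041
DIC = [CO2*]/α₀ = 2.277×10^-5 / 0.005041 = 4.517 mmol/kg
[CO3²⁻] = α₂·DIC; α₂ = 0.1388, so [CO3²⁻] = 0.1388 × 4.517 = 0.627 mmol/kg

[CO3²⁻] = 0.627 mmol/kg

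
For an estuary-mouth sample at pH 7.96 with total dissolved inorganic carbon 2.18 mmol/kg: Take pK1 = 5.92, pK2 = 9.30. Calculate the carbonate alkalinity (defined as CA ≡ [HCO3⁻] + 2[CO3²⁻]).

CA = 2.26 mmol/kg

CA = [HCO3⁻] + 2[CO3²⁻] = (α₁ + 2α₂)·DIC
At pH 7.96: [H⁺]/K1 = 10^-2.04 = 0.0091201, K2/[H⁺] = 10^-1.34 = 0.045709
α₁ = 1/(1 + 0.0091201 + 0.045709) = 1/1.0548 = 0.9480; α₂ = α₁·K2/[H⁺] = 0.04333
α₁ + 2α₂ = 1.0347
CA = 1.0347 × 2.18 = 2.26 mmol/kg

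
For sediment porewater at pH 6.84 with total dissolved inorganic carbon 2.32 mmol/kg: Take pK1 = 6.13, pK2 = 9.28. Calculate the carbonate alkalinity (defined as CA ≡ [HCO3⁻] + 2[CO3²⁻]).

CA = 1.95 mmol/kg

CA = [HCO3⁻] + 2[CO3²⁻] = (α₁ + 2α₂)·DIC
At pH 6.84: [H⁺]/K1 = 10^-0.71 = 0.19498, K2/[H⁺] = 10^-2.44 = 0.0036308
α₁ = 1/(1 + 0.19498 + 0.0036308) = 1/1.1986 = 0.8343; α₂ = α₁·K2/[H⁺] = 0.003029
α₁ + 2α₂ = 0.8404
CA = 0.8404 × 2.32 = 1.95 mmol/kg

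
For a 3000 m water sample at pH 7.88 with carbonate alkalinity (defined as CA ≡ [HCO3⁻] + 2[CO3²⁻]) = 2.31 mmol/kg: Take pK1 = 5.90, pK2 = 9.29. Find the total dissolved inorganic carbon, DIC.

DIC = 2.25 mmol/kg

CA = [HCO3⁻] + 2[CO3²⁻] = (α₁ + 2α₂)·DIC
At pH 7.88: [H⁺]/K1 = 10^-1.98 = 0.010471, K2/[H⁺] = 10^-1.41 = 0.038905
α₁ = 1/(1 + 0.010471 + 0.038905) = 1/1.0494 = 0.9529; α₂ = α₁·K2/[H⁺] = 0.03707
α₁ + 2α₂ = 1.0271
DIC = CA / (α₁ + 2α₂) = 2.31 / 1.0271 = 2.25 mmol/kg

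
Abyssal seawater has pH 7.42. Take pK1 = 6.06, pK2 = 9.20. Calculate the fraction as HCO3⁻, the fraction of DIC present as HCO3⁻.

α₁ = 0.943

α₁ = 1 / (1 + [H⁺]/K1 + K2/[H⁺]) = 1 / (1 + 10^-1.36 + 10^-1.78)
   = 1 / (1 + 0.043652 + 0.016596) = 1/1.0602 = 0.9432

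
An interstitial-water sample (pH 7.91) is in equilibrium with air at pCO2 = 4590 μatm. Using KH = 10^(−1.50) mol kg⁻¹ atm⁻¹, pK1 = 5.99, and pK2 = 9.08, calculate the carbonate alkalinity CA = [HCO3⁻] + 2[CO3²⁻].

[CO2*] = KH · pCO2 = 10^(−1.50) × 4590×10^-6 = 1.451×10^-4 mol/kg
α₀ = 1/(1 + K1/[H⁺] + K1K2/[H⁺]²) = 1/(1 + 10^+1.92 + 10^+0.75) = 0.01114
DIC = [CO2*]/α₀ = 1.451×10^-4 / 0.01114 = 13.03 mmol/kg
CA = (α₁ + 2α₂)·DIC = (0.9262 + 2×0.06262) × 13.03 = 13.7 mmol/kg

CA = 13.7 mmol/kg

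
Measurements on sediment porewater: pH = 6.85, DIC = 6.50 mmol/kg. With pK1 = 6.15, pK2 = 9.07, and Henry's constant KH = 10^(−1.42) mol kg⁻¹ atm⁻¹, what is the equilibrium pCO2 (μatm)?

α₀ = 1 / (1 + K1/[H⁺] + K1K2/[H⁺]²) = 1 / (1 + 10^+0.70 + 10^-1.52)
   = 1 / (1 + 5.0119 + 0.030200) = 1/6.0421 = 0.1655
[CO2*] = α₀ × DIC = 0.1655 × 6.50 = 1.076 mmol/kg
pCO2 = [CO2*]/KH = 1.076×10^-3 / 3.802×10^-2 = 2.83×10^4 μatm

pCO2 = 2.83×10^4 μatm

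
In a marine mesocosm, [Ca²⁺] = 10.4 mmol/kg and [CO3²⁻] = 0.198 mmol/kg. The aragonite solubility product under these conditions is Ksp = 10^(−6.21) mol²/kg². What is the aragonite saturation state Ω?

Ksp = 10^(−6.21) = 6.166×10^-7
Ω = [Ca²⁺][CO3²⁻]/Ksp = (10.4×10^-3)(0.198×10^-3) / 6.166×10^-7 = 3.34

Ω = 3.34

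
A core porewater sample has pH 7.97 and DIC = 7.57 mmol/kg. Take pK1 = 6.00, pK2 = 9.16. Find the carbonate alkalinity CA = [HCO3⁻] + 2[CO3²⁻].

CA = [HCO3⁻] + 2[CO3²⁻] = (α₁ + 2α₂)·DIC
At pH 7.97: [H⁺]/K1 = 10^-1.97 = 0.010715, K2/[H⁺] = 10^-1.19 = 0.064565
α₁ = 1/(1 + 0.010715 + 0.064565) = 1/1.0753 = 0.9300; α₂ = α₁·K2/[H⁺] = 0.06005
α₁ + 2α₂ = 1.0501
CA = 1.0501 × 7.57 = 7.95 mmol/kg

CA = 7.95 mmol/kg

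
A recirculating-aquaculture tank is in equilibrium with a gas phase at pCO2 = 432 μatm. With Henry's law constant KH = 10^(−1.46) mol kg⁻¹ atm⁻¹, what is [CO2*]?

[CO2*] = 15.0 μmol/kg

KH = 10^(−1.46) = 3.467×10^-2 mol kg⁻¹ atm⁻¹
[CO2*] = KH · pCO2 = 3.467×10^-2 × 432×10^-6 atm = 1.50×10^-5 mol/kg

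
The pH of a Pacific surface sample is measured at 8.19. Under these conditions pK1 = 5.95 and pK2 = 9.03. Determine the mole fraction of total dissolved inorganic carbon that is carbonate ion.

α₂ = 1 / (1 + [H⁺]/K2 + [H⁺]²/(K1K2)) = 1 / (1 + 10^+0.84 + 10^-1.40)
   = 1 / (1 + 6.9183 + 0.039811) = 1/7.9581 = 0.1257

α₂ = 0.126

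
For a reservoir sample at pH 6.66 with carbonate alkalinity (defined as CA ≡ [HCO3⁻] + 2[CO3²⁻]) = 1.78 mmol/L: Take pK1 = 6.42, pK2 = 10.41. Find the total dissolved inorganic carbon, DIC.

CA = [HCO3⁻] + 2[CO3²⁻] = (α₁ + 2α₂)·DIC
At pH 6.66: [H⁺]/K1 = 10^-0.24 = 0.57544, K2/[H⁺] = 10^-3.75 = 0.00017783
α₁ = 1/(1 + 0.57544 + 0.00017783) = 1/1.5756 = 0.6347; α₂ = α₁·K2/[H⁺] = 0.0001129
α₁ + 2α₂ = 0.6349
DIC = CA / (α₁ + 2α₂) = 1.78 / 0.6349 = 2.80 mmol/L

DIC = 2.80 mmol/L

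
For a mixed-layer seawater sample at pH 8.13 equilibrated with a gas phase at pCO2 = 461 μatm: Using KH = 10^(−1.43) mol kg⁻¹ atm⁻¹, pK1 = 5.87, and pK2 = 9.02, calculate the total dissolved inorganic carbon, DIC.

[CO2*] = KH · pCO2 = 10^(−1.43) × 461×10^-6 = 1.713×10^-5 mol/kg
α₀ = 1/(1 + K1/[H⁺] + K1K2/[H⁺]²) = 1/(1 + 10^+2.26 + 10^+1.37) = 0.004845
DIC = [CO2*]/α₀ = 1.713×10^-5 / 0.004845 = 3.54 mmol/kg

DIC = 3.54 mmol/kg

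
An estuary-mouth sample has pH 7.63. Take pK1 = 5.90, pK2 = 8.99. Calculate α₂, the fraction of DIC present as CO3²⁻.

α₂ = 0.0411

α₂ = 1 / (1 + [H⁺]/K2 + [H⁺]²/(K1K2)) = 1 / (1 + 10^+1.36 + 10^-0.37)
   = 1 / (1 + 22.909 + 0.42658) = 1/24.335 = 0.04109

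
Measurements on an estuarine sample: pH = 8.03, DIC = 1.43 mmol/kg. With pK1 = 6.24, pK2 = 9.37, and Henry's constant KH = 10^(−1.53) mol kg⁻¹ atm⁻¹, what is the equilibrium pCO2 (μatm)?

pCO2 = 740 μatm

α₀ = 1 / (1 + K1/[H⁺] + K1K2/[H⁺]²) = 1 / (1 + 10^+1.79 + 10^+0.45)
   = 1 / (1 + 61.660 + 2.8184) = 1/65.478 = 0.01527
[CO2*] = α₀ × DIC = 0.01527 × 1.43 = 0.02184 mmol/kg
pCO2 = [CO2*]/KH = 2.184×10^-5 / 2.951×10^-2 = 740 μatm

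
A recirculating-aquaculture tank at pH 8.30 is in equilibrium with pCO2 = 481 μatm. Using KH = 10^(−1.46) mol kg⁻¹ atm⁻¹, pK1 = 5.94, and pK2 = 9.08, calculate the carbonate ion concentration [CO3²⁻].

[CO2*] = KH · pCO2 = 10^(−1.46) × 481×10^-6 = 1.668×10^-5 mol/kg
α₀ = 1/(1 + K1/[H⁺] + K1K2/[H⁺]²) = 1/(1 + 10^+2.36 + 10^+1.58) = 0.003730
DIC = [CO2*]/α₀ = 1.668×10^-5 / 0.003730 = 4.471 mmol/kg
[CO3²⁻] = α₂·DIC; α₂ = 0.1418, so [CO3²⁻] = 0.1418 × 4.471 = 0.634 mmol/kg

[CO3²⁻] = 0.634 mmol/kg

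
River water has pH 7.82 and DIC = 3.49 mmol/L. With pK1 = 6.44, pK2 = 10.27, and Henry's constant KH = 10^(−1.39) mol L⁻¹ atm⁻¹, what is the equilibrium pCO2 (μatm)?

α₀ = 1 / (1 + K1/[H⁺] + K1K2/[H⁺]²) = 1 / (1 + 10^+1.38 + 10^-1.07)
   = 1 / (1 + 23.988 + 0.085114) = 1/25.073 = 0.03988
[CO2*] = α₀ × DIC = 0.03988 × 3.49 = 0.1392 mmol/L
pCO2 = [CO2*]/KH = 1.392×10^-4 / 4.074×10^-2 = 3420 μatm

pCO2 = 3420 μatm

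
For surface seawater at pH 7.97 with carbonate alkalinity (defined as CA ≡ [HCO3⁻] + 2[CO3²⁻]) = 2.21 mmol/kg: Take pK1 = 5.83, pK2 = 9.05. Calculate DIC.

CA = [HCO3⁻] + 2[CO3²⁻] = (α₁ + 2α₂)·DIC
At pH 7.97: [H⁺]/K1 = 10^-2.14 = 0.0072444, K2/[H⁺] = 10^-1.08 = 0.083176
α₁ = 1/(1 + 0.0072444 + 0.083176) = 1/1.0904 = 0.9171; α₂ = α₁·K2/[H⁺] = 0.07628
α₁ + 2α₂ = 1.0696
DIC = CA / (α₁ + 2α₂) = 2.21 / 1.0696 = 2.07 mmol/kg

DIC = 2.07 mmol/kg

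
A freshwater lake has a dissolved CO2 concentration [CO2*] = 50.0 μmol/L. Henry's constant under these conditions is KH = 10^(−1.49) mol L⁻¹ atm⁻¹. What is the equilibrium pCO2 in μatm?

KH = 10^(−1.49) = 3.236×10^-2 mol L⁻¹ atm⁻¹
pCO2 = [CO2*]/KH = 50.0×10^-6 / 3.236×10^-2 = 1.55×10^-3 atm = 1550 μatm

pCO2 = 1550 μatm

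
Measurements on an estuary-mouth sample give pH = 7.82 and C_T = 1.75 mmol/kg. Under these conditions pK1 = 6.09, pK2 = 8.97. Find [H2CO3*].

[CO2*] = 0.0299 mmol/kg

α₀ = 1 / (1 + K1/[H⁺] + K1K2/[H⁺]²) = 1 / (1 + 10^+1.73 + 10^+0.58)
   = 1 / (1 + 53.703 + 3.8019) = 1/58.505 = 0.01709
[CO2*] = α₀ × DIC = 0.01709 × 1.75 = 0.0299 mmol/kg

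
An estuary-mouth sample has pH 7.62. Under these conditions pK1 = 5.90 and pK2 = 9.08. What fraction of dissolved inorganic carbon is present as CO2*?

α₀ = 0.0181

α₀ = 1 / (1 + K1/[H⁺] + K1K2/[H⁺]²) = 1 / (1 + 10^+1.72 + 10^+0.26)
   = 1 / (1 + 52.481 + 1.8197) = 1/55.300 = 0.01808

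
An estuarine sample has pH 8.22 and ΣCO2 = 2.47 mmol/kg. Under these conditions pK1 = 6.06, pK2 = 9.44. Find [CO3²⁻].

[CO3²⁻] = 0.139 mmol/kg

α₂ = 1 / (1 + [H⁺]/K2 + [H⁺]²/(K1K2)) = 1 / (1 + 10^+1.22 + 10^-0.94)
   = 1 / (1 + 16.596 + 0.11482) = 1/17.711 = 0.05646
[CO3²⁻] = α₂ × DIC = 0.05646 × 2.47 = 0.139 mmol/kg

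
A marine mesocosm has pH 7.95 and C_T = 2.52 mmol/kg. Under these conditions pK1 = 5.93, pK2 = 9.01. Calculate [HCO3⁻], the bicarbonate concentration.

α₁ = 1 / (1 + [H⁺]/K1 + K2/[H⁺]) = 1 / (1 + 10^-2.02 + 10^-1.06)
   = 1 / (1 + 0.0095499 + 0.087096) = 1/1.0966 = 0.9119
[HCO3⁻] = α₁ × DIC = 0.9119 × 2.52 = 2.30 mmol/kg

[HCO3⁻] = 2.30 mmol/kg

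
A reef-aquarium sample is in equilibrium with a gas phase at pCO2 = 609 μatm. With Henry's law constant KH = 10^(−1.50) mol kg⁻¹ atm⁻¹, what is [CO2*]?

[CO2*] = 19.3 μmol/kg

KH = 10^(−1.50) = 3.162×10^-2 mol kg⁻¹ atm⁻¹
[CO2*] = KH · pCO2 = 3.162×10^-2 × 609×10^-6 atm = 1.93×10^-5 mol/kg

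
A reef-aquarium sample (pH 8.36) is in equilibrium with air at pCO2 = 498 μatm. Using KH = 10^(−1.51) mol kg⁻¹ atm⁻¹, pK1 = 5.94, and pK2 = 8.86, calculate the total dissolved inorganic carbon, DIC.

[CO2*] = KH · pCO2 = 10^(−1.51) × 498×10^-6 = 1.539×10^-5 mol/kg
α₀ = 1/(1 + K1/[H⁺] + K1K2/[H⁺]²) = 1/(1 + 10^+2.42 + 10^+1.92) = 0.002880
DIC = [CO2*]/α₀ = 1.539×10^-5 / 0.002880 = 5.34 mmol/kg

DIC = 5.34 mmol/kg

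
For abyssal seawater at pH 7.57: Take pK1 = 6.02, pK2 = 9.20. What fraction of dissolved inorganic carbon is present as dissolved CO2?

α₀ = 1 / (1 + K1/[H⁺] + K1K2/[H⁺]²) = 1 / (1 + 10^+1.55 + 10^-0.08)
   = 1 / (1 + 35.481 + 0.83176) = 1/37.313 = 0.02680

α₀ = 0.0268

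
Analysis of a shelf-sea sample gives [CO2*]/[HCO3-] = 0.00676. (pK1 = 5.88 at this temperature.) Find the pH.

pH = 8.05

From K1 = [H⁺][HCO3-]/[CO2*]:  pH = pK1 − log₁₀([CO2*]/[HCO3-])
log₁₀(0.00676) = -2.170
pH = 5.88 − (-2.170) = 8.05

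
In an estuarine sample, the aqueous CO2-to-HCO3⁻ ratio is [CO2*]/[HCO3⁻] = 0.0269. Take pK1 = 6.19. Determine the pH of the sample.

pH = 7.76

From K1 = [H⁺][HCO3⁻]/[CO2*]:  pH = pK1 − log₁₀([CO2*]/[HCO3⁻])
log₁₀(0.0269) = -1.570
pH = 6.19 − (-1.570) = 7.76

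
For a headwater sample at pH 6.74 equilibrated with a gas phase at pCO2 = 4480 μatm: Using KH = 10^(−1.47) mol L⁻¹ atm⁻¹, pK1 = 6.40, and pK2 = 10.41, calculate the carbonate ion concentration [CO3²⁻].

[CO2*] = KH · pCO2 = 10^(−1.47) × 4480×10^-6 = 1.518×10^-4 mol/L
α₀ = 1/(1 + K1/[H⁺] + K1K2/[H⁺]²) = 1/(1 + 10^+0.34 + 10^-3.33) = 0.3137
DIC = [CO2*]/α₀ = 1.518×10^-4 / 0.3137 = 0.4840 mmol/L
[CO3²⁻] = α₂·DIC; α₂ = 0.0001467, so [CO3²⁻] = 0.0001467 × 0.4840 = 7.10×10^-5 mmol/L = 0.0710 μmol/L

[CO3²⁻] = 0.0710 μmol/L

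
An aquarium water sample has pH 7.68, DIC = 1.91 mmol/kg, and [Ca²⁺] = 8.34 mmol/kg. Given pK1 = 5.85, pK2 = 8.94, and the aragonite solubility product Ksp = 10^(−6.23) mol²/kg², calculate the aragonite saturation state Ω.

α₂ = 1 / (1 + [H⁺]/K2 + [H⁺]²/(K1K2)) = 1 / (1 + 10^+1.26 + 10^-0.57)
   = 1 / (1 + 18.197 + 0.26915) = 1/19.466 = 0.05137
[CO3²⁻] = α₂ × DIC = 0.05137 × 1.91 = 0.09812 mmol/kg
Ksp = 10^(−6.23) = 5.888×10^-7
Ω = [Ca²⁺][CO3²⁻]/Ksp = (8.34×10^-3)(9.812×10^-5) / 5.888×10^-7 = 1.39

Ω = 1.39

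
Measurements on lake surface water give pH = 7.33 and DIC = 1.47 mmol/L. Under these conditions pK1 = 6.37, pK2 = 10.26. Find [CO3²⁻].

α₂ = 1 / (1 + [H⁺]/K2 + [H⁺]²/(K1K2)) = 1 / (1 + 10^+2.93 + 10^+1.97)
   = 1 / (1 + 851.14 + 93.325) = 1/945.46 = 0.001058
[CO3²⁻] = α₂ × DIC = 0.001058 × 1.47 = 0.00155 mmol/L = 1.55 μmol/L

[CO3²⁻] = 1.55 μmol/L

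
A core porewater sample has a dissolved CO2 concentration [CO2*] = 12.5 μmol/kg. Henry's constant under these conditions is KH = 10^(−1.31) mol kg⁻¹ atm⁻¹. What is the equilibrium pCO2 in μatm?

KH = 10^(−1.31) = 4.898×10^-2 mol kg⁻¹ atm⁻¹
pCO2 = [CO2*]/KH = 12.5×10^-6 / 4.898×10^-2 = 2.55×10^-4 atm = 255 μatm

pCO2 = 255 μatm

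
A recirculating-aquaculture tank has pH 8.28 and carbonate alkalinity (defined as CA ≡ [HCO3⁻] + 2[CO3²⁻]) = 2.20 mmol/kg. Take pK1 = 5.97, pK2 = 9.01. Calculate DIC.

CA = [HCO3⁻] + 2[CO3²⁻] = (α₁ + 2α₂)·DIC
At pH 8.28: [H⁺]/K1 = 10^-2.31 = 0.0048978, K2/[H⁺] = 10^-0.73 = 0.18621
α₁ = 1/(1 + 0.0048978 + 0.18621) = 1/1.1911 = 0.8396; α₂ = α₁·K2/[H⁺] = 0.1563
α₁ + 2α₂ = 1.1522
DIC = CA / (α₁ + 2α₂) = 2.20 / 1.1522 = 1.91 mmol/kg

DIC = 1.91 mmol/kg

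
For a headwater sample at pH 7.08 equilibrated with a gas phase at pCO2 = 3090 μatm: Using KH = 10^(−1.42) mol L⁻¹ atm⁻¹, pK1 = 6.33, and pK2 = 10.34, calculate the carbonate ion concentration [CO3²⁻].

[CO3²⁻] = 0.363 μmol/L

[CO2*] = KH · pCO2 = 10^(−1.42) × 3090×10^-6 = 1.175×10^-4 mol/L
α₀ = 1/(1 + K1/[H⁺] + K1K2/[H⁺]²) = 1/(1 + 10^+0.75 + 10^-2.51) = 0.1509
DIC = [CO2*]/α₀ = 1.175×10^-4 / 0.1509 = 0.7785 mmol/L
[CO3²⁻] = α₂·DIC; α₂ = 0.0004664, so [CO3²⁻] = 0.0004664 × 0.7785 = 0.000363 mmol/L = 0.363 μmol/L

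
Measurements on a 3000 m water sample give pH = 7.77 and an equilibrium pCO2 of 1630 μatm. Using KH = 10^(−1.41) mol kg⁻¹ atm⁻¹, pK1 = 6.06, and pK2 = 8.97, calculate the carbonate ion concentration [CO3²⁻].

[CO2*] = KH · pCO2 = 10^(−1.41) × 1630×10^-6 = 6.341×10^-5 mol/kg
α₀ = 1/(1 + K1/[H⁺] + K1K2/[H⁺]²) = 1/(1 + 10^+1.71 + 10^+0.51) = 0.01801
DIC = [CO2*]/α₀ = 6.341×10^-5 / 0.01801 = 3.521 mmol/kg
[CO3²⁻] = α₂·DIC; α₂ = 0.05828, so [CO3²⁻] = 0.05828 × 3.521 = 0.205 mmol/kg

[CO3²⁻] = 0.205 mmol/kg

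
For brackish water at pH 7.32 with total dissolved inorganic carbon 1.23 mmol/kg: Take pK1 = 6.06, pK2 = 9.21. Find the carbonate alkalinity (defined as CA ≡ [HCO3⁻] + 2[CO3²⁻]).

CA = 1.18 mmol/kg

CA = [HCO3⁻] + 2[CO3²⁻] = (α₁ + 2α₂)·DIC
At pH 7.32: [H⁺]/K1 = 10^-1.26 = 0.054954, K2/[H⁺] = 10^-1.89 = 0.012882
α₁ = 1/(1 + 0.054954 + 0.012882) = 1/1.0678 = 0.9365; α₂ = α₁·K2/[H⁺] = 0.01206
α₁ + 2α₂ = 0.9606
CA = 0.9606 × 1.23 = 1.18 mmol/kg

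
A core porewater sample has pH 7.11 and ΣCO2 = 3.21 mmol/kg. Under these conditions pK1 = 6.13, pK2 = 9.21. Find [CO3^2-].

[CO3²⁻] = 0.0229 mmol/kg

α₂ = 1 / (1 + [H⁺]/K2 + [H⁺]²/(K1K2)) = 1 / (1 + 10^+2.10 + 10^+1.12)
   = 1 / (1 + 125.89 + 13.183) = 1/140.08 = 0.007139
[CO3²⁻] = α₂ × DIC = 0.007139 × 3.21 = 0.0229 mmol/kg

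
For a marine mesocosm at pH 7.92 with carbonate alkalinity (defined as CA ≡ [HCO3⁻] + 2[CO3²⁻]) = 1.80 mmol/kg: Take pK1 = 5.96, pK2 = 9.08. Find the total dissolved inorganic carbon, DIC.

CA = [HCO3⁻] + 2[CO3²⁻] = (α₁ + 2α₂)·DIC
At pH 7.92: [H⁺]/K1 = 10^-1.96 = 0.010965, K2/[H⁺] = 10^-1.16 = 0.069183
α₁ = 1/(1 + 0.010965 + 0.069183) = 1/1.0801 = 0.9258; α₂ = α₁·K2/[H⁺] = 0.06405
α₁ + 2α₂ = 1.0539
DIC = CA / (α₁ + 2α₂) = 1.80 / 1.0539 = 1.71 mmol/kg

DIC = 1.71 mmol/kg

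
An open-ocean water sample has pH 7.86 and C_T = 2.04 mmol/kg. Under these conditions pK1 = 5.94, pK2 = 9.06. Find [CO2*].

α₀ = 1 / (1 + K1/[H⁺] + K1K2/[H⁺]²) = 1 / (1 + 10^+1.92 + 10^+0.72)
   = 1 / (1 + 83.176 + 5.2481) = 1/89.424 = 0.01118
[CO2*] = α₀ × DIC = 0.01118 × 2.04 = 0.0228 mmol/kg

[CO2*] = 0.0228 mmol/kg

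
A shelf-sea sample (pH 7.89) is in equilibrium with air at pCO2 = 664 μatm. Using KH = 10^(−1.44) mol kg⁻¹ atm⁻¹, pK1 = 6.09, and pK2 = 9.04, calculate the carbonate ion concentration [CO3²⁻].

[CO3²⁻] = 0.108 mmol/kg

[CO2*] = KH · pCO2 = 10^(−1.44) × 664×10^-6 = 2.411×10^-5 mol/kg
α₀ = 1/(1 + K1/[H⁺] + K1K2/[H⁺]²) = 1/(1 + 10^+1.80 + 10^+0.65) = 0.01459
DIC = [CO2*]/α₀ = 2.411×10^-5 / 0.01459 = 1.653 mmol/kg
[CO3²⁻] = α₂·DIC; α₂ = 0.06515, so [CO3²⁻] = 0.06515 × 1.653 = 0.108 mmol/kg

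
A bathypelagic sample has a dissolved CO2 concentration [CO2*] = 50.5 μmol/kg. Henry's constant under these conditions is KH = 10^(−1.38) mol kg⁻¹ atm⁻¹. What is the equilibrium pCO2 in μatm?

KH = 10^(−1.38) = 4.169×10^-2 mol kg⁻¹ atm⁻¹
pCO2 = [CO2*]/KH = 50.5×10^-6 / 4.169×10^-2 = 1.21×10^-3 atm = 1210 μatm

pCO2 = 1210 μatm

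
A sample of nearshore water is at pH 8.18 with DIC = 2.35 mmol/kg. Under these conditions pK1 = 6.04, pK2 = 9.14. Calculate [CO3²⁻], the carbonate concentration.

[CO3²⁻] = 0.231 mmol/kg

α₂ = 1 / (1 + [H⁺]/K2 + [H⁺]²/(K1K2)) = 1 / (1 + 10^+0.96 + 10^-1.18)
   = 1 / (1 + 9.1201 + 0.066069) = 1/10.186 = 0.09817
[CO3²⁻] = α₂ × DIC = 0.09817 × 2.35 = 0.231 mmol/kg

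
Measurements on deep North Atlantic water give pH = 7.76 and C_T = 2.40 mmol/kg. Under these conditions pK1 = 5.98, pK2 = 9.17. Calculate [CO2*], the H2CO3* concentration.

[CO2*] = 0.0377 mmol/kg

α₀ = 1 / (1 + K1/[H⁺] + K1K2/[H⁺]²) = 1 / (1 + 10^+1.78 + 10^+0.37)
   = 1 / (1 + 60.256 + 2.3442) = 1/63.600 = 0.01572
[CO2*] = α₀ × DIC = 0.01572 × 2.40 = 0.0377 mmol/kg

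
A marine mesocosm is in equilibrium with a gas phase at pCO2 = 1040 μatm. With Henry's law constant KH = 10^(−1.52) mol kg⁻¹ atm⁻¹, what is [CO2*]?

KH = 10^(−1.52) = 3.020×10^-2 mol kg⁻¹ atm⁻¹
[CO2*] = KH · pCO2 = 3.020×10^-2 × 1040×10^-6 atm = 3.14×10^-5 mol/kg

[CO2*] = 31.4 μmol/kg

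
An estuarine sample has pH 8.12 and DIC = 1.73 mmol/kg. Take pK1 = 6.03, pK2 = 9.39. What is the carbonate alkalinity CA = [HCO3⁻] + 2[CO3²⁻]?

CA = 1.80 mmol/kg

CA = [HCO3⁻] + 2[CO3²⁻] = (α₁ + 2α₂)·DIC
At pH 8.12: [H⁺]/K1 = 10^-2.09 = 0.0081283, K2/[H⁺] = 10^-1.27 = 0.053703
α₁ = 1/(1 + 0.0081283 + 0.053703) = 1/1.0618 = 0.9418; α₂ = α₁·K2/[H⁺] = 0.05058
α₁ + 2α₂ = 1.0429
CA = 1.0429 × 1.73 = 1.80 mmol/kg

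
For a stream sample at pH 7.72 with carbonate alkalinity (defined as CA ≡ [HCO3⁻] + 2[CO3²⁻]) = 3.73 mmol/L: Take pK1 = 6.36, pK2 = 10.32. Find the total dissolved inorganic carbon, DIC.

CA = [HCO3⁻] + 2[CO3²⁻] = (α₁ + 2α₂)·DIC
At pH 7.72: [H⁺]/K1 = 10^-1.36 = 0.043652, K2/[H⁺] = 10^-2.60 = 0.0025119
α₁ = 1/(1 + 0.043652 + 0.0025119) = 1/1.0462 = 0.9559; α₂ = α₁·K2/[H⁺] = 0.002401
α₁ + 2α₂ = 0.9607
DIC = CA / (α₁ + 2α₂) = 3.73 / 0.9607 = 3.88 mmol/L

DIC = 3.88 mmol/L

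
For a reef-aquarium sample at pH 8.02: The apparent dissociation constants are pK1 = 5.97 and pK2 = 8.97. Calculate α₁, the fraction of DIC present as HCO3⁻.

α₁ = 1 / (1 + [H⁺]/K1 + K2/[H⁺]) = 1 / (1 + 10^-2.05 + 10^-0.95)
   = 1 / (1 + 0.0089125 + 0.11220) = 1/1.1211 = 0.8920

α₁ = 0.892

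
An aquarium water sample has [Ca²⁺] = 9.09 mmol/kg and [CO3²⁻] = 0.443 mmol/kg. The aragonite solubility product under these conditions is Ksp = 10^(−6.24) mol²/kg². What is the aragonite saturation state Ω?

Ω = 7.00

Ksp = 10^(−6.24) = 5.754×10^-7
Ω = [Ca²⁺][CO3²⁻]/Ksp = (9.09×10^-3)(0.443×10^-3) / 5.754×10^-7 = 7.00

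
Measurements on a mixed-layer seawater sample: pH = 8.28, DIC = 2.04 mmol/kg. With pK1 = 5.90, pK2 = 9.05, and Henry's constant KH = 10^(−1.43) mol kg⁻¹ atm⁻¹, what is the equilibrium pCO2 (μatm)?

pCO2 = 195 μatm

α₀ = 1 / (1 + K1/[H⁺] + K1K2/[H⁺]²) = 1 / (1 + 10^+2.38 + 10^+1.61)
   = 1 / (1 + 239.88 + 40.738) = 1/281.62 = 0.003551
[CO2*] = α₀ × DIC = 0.003551 × 2.04 = 0.007244 mmol/kg = 7.244 μmol/kg
pCO2 = [CO2*]/KH = 7.244×10^-6 / 3.715×10^-2 = 195 μatm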